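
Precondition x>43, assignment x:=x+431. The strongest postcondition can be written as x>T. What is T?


Formula: sp(P, x:=E) = exists old_x. (x = E[old_x/x]) AND P[old_x/x] (old_x is the value of x before the assignment; eliminate old_x by solving x = E[old_x/x] for old_x)
Step 1: Precondition P: x>43, i.e. old_x > 43
Step 2: Assignment gives x = old_x + 431, so old_x = x - 431
Step 3: Substitute into P: x - 431 > 43
Step 4: Simplify: x > 43+431 = 474

474


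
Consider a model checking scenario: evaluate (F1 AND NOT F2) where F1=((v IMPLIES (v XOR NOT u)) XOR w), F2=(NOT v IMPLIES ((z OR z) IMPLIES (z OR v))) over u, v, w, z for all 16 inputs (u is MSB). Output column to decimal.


F1 = ((v IMPLIES (v XOR NOT u)) XOR w)
F2 = (NOT v IMPLIES ((z OR z) IMPLIES (z OR v)))
Counterexample to F1=>F2 is where F1=1 and F2=0.
Evaluate each row (bits = u,v,w,z, MSB first):
  row 0 [0000]: F1=1 F2=1 -> F1&~F2 -> 0
  row 1 [0001]: F1=1 F2=1 -> F1&~F2 -> 0
  row 2 [0010]: F1=0 F2=1 -> F1&~F2 -> 0
  row 3 [0011]: F1=0 F2=1 -> F1&~F2 -> 0
  row 4 [0100]: F1=0 F2=1 -> F1&~F2 -> 0
  row 5 [0101]: F1=0 F2=1 -> F1&~F2 -> 0
  row 6 [0110]: F1=1 F2=1 -> F1&~F2 -> 0
  row 7 [0111]: F1=1 F2=1 -> F1&~F2 -> 0
  row 8 [1000]: F1=1 F2=1 -> F1&~F2 -> 0
  row 9 [1001]: F1=1 F2=1 -> F1&~F2 -> 0
  row 10 [1010]: F1=0 F2=1 -> F1&~F2 -> 0
  row 11 [1011]: F1=0 F2=1 -> F1&~F2 -> 0
  row 12 [1100]: F1=1 F2=1 -> F1&~F2 -> 0
  row 13 [1101]: F1=1 F2=1 -> F1&~F2 -> 0
  row 14 [1110]: F1=0 F2=1 -> F1&~F2 -> 0
  row 15 [1111]: F1=0 F2=1 -> F1&~F2 -> 0
Full result column, 4 rows per line (u,v fixed per line; w,z runs 00..11 left to right):
  rows 0-3 [u,v=00]: 0000  = hex 0
  rows 4-7 [u,v=01]: 0000  = hex 0
  rows 8-11 [u,v=10]: 0000  = hex 0
  rows 12-15 [u,v=11]: 0000  = hex 0
Counterexample vector (row 0 .. row 15) = 0000000000000000
Output column grouped in 4s = 0000 0000 0000 0000 = 0x0000
Convert to decimal digit by digit (value = value*16 + digit):
  0 -> 0
  0*16 + 0 = 0
  0*16 + 0 = 0
  0*16 + 0 = 0
Decimal = 0

0


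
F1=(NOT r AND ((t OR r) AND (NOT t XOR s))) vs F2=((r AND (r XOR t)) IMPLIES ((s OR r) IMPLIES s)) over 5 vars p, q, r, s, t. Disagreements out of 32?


F1 = (NOT r AND ((t OR r) AND (NOT t XOR s)))
F2 = ((r AND (r XOR t)) IMPLIES ((s OR r) IMPLIES s))
Evaluate both on each of 32 rows (bits = p,q,r,s,t):
  row 0 [00000]: F1=0 F2=1 (differ) -> 1
  row 1 [00001]: F1=0 F2=1 (differ) -> 1
  row 2 [00010]: F1=0 F2=1 (differ) -> 1
  row 3 [00011]: F1=1 F2=1 -> 0
  row 4 [00100]: F1=0 F2=0 -> 0
  row 5 [00101]: F1=0 F2=1 (differ) -> 1
  row 6 [00110]: F1=0 F2=1 (differ) -> 1
  row 7 [00111]: F1=0 F2=1 (differ) -> 1
  row 8 [01000]: F1=0 F2=1 (differ) -> 1
  row 9 [01001]: F1=0 F2=1 (differ) -> 1
  row 10 [01010]: F1=0 F2=1 (differ) -> 1
  row 11 [01011]: F1=1 F2=1 -> 0
  row 12 [01100]: F1=0 F2=0 -> 0
  row 13 [01101]: F1=0 F2=1 (differ) -> 1
  row 14 [01110]: F1=0 F2=1 (differ) -> 1
  row 15 [01111]: F1=0 F2=1 (differ) -> 1
  row 16 [10000]: F1=0 F2=1 (differ) -> 1
  row 17 [10001]: F1=0 F2=1 (differ) -> 1
  row 18 [10010]: F1=0 F2=1 (differ) -> 1
  row 19 [10011]: F1=1 F2=1 -> 0
  row 20 [10100]: F1=0 F2=0 -> 0
  row 21 [10101]: F1=0 F2=1 (differ) -> 1
  row 22 [10110]: F1=0 F2=1 (differ) -> 1
  row 23 [10111]: F1=0 F2=1 (differ) -> 1
  row 24 [11000]: F1=0 F2=1 (differ) -> 1
  row 25 [11001]: F1=0 F2=1 (differ) -> 1
  row 26 [11010]: F1=0 F2=1 (differ) -> 1
  row 27 [11011]: F1=1 F2=1 -> 0
  row 28 [11100]: F1=0 F2=0 -> 0
  row 29 [11101]: F1=0 F2=1 (differ) -> 1
  row 30 [11110]: F1=0 F2=1 (differ) -> 1
  row 31 [11111]: F1=0 F2=1 (differ) -> 1
Full result column, 8 rows per line (p,q fixed per line; r,s,t runs 000..111 left to right):
  rows 0-7 [p,q=00]: 11100111  (ones: 6)
  rows 8-15 [p,q=01]: 11100111  (ones: 6)
  rows 16-23 [p,q=10]: 11100111  (ones: 6)
  rows 24-31 [p,q=11]: 11100111  (ones: 6)
Disagreements = 6+6+6+6 = 24

24


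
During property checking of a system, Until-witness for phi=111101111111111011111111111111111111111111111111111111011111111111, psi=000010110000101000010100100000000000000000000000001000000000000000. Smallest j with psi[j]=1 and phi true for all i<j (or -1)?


(phi U psi) at 0: need smallest j with psi[j]=1 and phi[i]=1 for all i in [0,j).
Scan from step 0:
  step 0: phi=1, psi=0 -> continue
  step 1: phi=1, psi=0 -> continue
  step 2: phi=1, psi=0 -> continue
  step 3: phi=1, psi=0 -> continue
  step 4: psi=1 and phi held for [0,4) -> witness found
Witness step = 4

4


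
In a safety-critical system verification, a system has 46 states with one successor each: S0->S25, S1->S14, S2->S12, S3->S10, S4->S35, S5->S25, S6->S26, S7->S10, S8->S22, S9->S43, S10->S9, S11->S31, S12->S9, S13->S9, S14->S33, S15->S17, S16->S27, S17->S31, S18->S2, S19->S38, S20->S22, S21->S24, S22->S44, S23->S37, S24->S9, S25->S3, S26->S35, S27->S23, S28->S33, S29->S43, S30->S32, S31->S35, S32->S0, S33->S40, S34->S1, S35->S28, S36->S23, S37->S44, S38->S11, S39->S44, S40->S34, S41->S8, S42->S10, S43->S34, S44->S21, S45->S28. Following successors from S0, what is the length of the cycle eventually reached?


Trace from S0 until a state repeats:
  S0 -> S25 -> S3 -> S10 -> S9 -> S43 -> S34 -> S1 -> S14 -> S33 -> S40 -> S34
S34 first seen at step 6, revisited at step 11.
Cycle length = 11 - 6 = 5

5


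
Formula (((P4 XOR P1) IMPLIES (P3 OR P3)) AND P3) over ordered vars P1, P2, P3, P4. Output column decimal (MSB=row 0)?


Formula: (((P4 XOR P1) IMPLIES (P3 OR P3)) AND P3) over P1, P2, P3, P4 (16 rows)
Evaluate each row (bits = P1,P2,P3,P4, MSB first):
  row 0 [0000]: (((0 XOR 0) IMPLIES (0 OR 0)) AND 0) -> 0
  row 1 [0001]: (((1 XOR 0) IMPLIES (0 OR 0)) AND 0) -> 0
  row 2 [0010]: (((0 XOR 0) IMPLIES (1 OR 1)) AND 1) -> 1
  row 3 [0011]: (((1 XOR 0) IMPLIES (1 OR 1)) AND 1) -> 1
  row 4 [0100]: (((0 XOR 0) IMPLIES (0 OR 0)) AND 0) -> 0
  row 5 [0101]: (((1 XOR 0) IMPLIES (0 OR 0)) AND 0) -> 0
  row 6 [0110]: (((0 XOR 0) IMPLIES (1 OR 1)) AND 1) -> 1
  row 7 [0111]: (((1 XOR 0) IMPLIES (1 OR 1)) AND 1) -> 1
  row 8 [1000]: (((0 XOR 1) IMPLIES (0 OR 0)) AND 0) -> 0
  row 9 [1001]: (((1 XOR 1) IMPLIES (0 OR 0)) AND 0) -> 0
  row 10 [1010]: (((0 XOR 1) IMPLIES (1 OR 1)) AND 1) -> 1
  row 11 [1011]: (((1 XOR 1) IMPLIES (1 OR 1)) AND 1) -> 1
  row 12 [1100]: (((0 XOR 1) IMPLIES (0 OR 0)) AND 0) -> 0
  row 13 [1101]: (((1 XOR 1) IMPLIES (0 OR 0)) AND 0) -> 0
  row 14 [1110]: (((0 XOR 1) IMPLIES (1 OR 1)) AND 1) -> 1
  row 15 [1111]: (((1 XOR 1) IMPLIES (1 OR 1)) AND 1) -> 1
Full result column, 4 rows per line (P1,P2 fixed per line; P3,P4 runs 00..11 left to right):
  rows 0-3 [P1,P2=00]: 0011  = hex 3
  rows 4-7 [P1,P2=01]: 0011  = hex 3
  rows 8-11 [P1,P2=10]: 0011  = hex 3
  rows 12-15 [P1,P2=11]: 0011  = hex 3
Output column (row 0 .. row 15) = 0011001100110011
Output column grouped in 4s = 0011 0011 0011 0011 = 0x3333
Convert to decimal digit by digit (value = value*16 + digit):
  3 -> 3
  3*16 + 3 = 51
  51*16 + 3 = 819
  819*16 + 3 = 13107
Decimal = 13107

13107


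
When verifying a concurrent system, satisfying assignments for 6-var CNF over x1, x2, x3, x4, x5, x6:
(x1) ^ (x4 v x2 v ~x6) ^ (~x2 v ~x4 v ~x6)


CNF with 3 clauses over 6 vars (64 assignments).
An assignment satisfies CNF iff every clause has >=1 true literal.
Check each row (bits = x1,x2,x3,x4,x5,x6; clause T/F shown):
  row 0 [000000]: clauses=FTT -> 0
  row 1 [000001]: clauses=FFT -> 0
  row 2 [000010]: clauses=FTT -> 0
  row 3 [000011]: clauses=FFT -> 0
  row 4 [000100]: clauses=FTT -> 0
  (every remaining row is evaluated the same way; all 64 results are listed next)
Full result column, 8 rows per line (x1,x2,x3 fixed per line; x4,x5,x6 runs 000..111 left to right):
  rows 0-7 [x1,x2,x3=000]: 00000000  (ones: 0)
  rows 8-15 [x1,x2,x3=001]: 00000000  (ones: 0)
  rows 16-23 [x1,x2,x3=010]: 00000000  (ones: 0)
  rows 24-31 [x1,x2,x3=011]: 00000000  (ones: 0)
  rows 32-39 [x1,x2,x3=100]: 10101111  (ones: 6)
  rows 40-47 [x1,x2,x3=101]: 10101111  (ones: 6)
  rows 48-55 [x1,x2,x3=110]: 11111010  (ones: 6)
  rows 56-63 [x1,x2,x3=111]: 11111010  (ones: 6)
Satisfying assignments = 0+0+0+0+6+6+6+6 = 24

24


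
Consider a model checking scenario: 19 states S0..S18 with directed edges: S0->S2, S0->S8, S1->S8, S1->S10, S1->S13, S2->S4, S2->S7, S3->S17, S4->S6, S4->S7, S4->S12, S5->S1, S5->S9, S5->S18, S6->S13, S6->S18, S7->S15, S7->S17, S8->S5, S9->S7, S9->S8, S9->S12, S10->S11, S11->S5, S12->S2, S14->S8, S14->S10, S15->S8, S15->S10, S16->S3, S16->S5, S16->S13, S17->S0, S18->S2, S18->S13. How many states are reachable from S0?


BFS from S0:
  layer 0: {S0}
  layer 1: {S2, S8}
  layer 2: {S4, S5, S7}
  layer 3: {S1, S6, S9, S12, S15, S17, S18}
  layer 4: {S10, S13}
  layer 5: {S11}
Reachable set: {S0, S1, S2, S4, S5, S6, S7, S8, S9, S10, S11, S12, S13, S15, S17, S18}
Count = 16

16


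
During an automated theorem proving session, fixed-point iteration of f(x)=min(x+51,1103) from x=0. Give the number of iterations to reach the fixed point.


Step 1: x=0, cap=1103, increment=51
Step 2: x grows by 51 each step until capped at 1103; fixed point is x=1103
Step 3: iterations = ceil(1103/51) = 22

22


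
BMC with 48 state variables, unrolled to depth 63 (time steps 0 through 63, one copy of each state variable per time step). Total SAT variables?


BMC unrolls to depth k, creating one copy of each state var for steps 0..k.
Step count = 63 + 1 = 64 (steps 0 through 63)
Vars per step = 48
Total = 48 * 64 = 3072

3072


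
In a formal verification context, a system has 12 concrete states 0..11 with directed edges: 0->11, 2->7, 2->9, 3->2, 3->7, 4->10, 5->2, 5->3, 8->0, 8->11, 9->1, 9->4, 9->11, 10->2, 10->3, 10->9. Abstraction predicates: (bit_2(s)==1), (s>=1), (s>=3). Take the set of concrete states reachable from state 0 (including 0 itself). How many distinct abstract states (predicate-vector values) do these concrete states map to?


BFS from 0:
Concrete reachable: {0, 11}
Abstract via predicates (bit_2(s)==1), (s>=1), (s>=3):
  (0,0,0) <- {0}
  (0,1,1) <- {11}
Distinct abstract states = 2

2


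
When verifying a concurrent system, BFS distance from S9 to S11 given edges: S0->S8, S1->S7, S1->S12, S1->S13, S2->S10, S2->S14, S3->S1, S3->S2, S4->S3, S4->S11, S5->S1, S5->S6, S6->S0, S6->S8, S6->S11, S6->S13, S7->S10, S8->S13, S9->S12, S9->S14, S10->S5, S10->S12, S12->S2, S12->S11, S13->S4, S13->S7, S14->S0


BFS layer-by-layer from S9:
  dist 0: {S9}
  dist 1: {S12, S14}
  dist 2: {S0, S2, S11}
  -> S11 reached at distance 2
Shortest path length = 2

2


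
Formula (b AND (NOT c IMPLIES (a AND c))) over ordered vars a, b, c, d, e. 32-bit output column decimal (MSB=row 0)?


Formula: (b AND (NOT c IMPLIES (a AND c))) over a, b, c, d, e (32 rows)
Evaluate each row (bits = a,b,c,d,e, MSB first):
  row 0 [00000]: (0 AND (NOT 0 IMPLIES (0 AND 0))) -> 0
  row 1 [00001]: (0 AND (NOT 0 IMPLIES (0 AND 0))) -> 0
  row 2 [00010]: (0 AND (NOT 0 IMPLIES (0 AND 0))) -> 0
  row 3 [00011]: (0 AND (NOT 0 IMPLIES (0 AND 0))) -> 0
  row 4 [00100]: (0 AND (NOT 1 IMPLIES (0 AND 1))) -> 0
  row 5 [00101]: (0 AND (NOT 1 IMPLIES (0 AND 1))) -> 0
  row 6 [00110]: (0 AND (NOT 1 IMPLIES (0 AND 1))) -> 0
  row 7 [00111]: (0 AND (NOT 1 IMPLIES (0 AND 1))) -> 0
  row 8 [01000]: (1 AND (NOT 0 IMPLIES (0 AND 0))) -> 0
  row 9 [01001]: (1 AND (NOT 0 IMPLIES (0 AND 0))) -> 0
  row 10 [01010]: (1 AND (NOT 0 IMPLIES (0 AND 0))) -> 0
  row 11 [01011]: (1 AND (NOT 0 IMPLIES (0 AND 0))) -> 0
  row 12 [01100]: (1 AND (NOT 1 IMPLIES (0 AND 1))) -> 1
  row 13 [01101]: (1 AND (NOT 1 IMPLIES (0 AND 1))) -> 1
  row 14 [01110]: (1 AND (NOT 1 IMPLIES (0 AND 1))) -> 1
  row 15 [01111]: (1 AND (NOT 1 IMPLIES (0 AND 1))) -> 1
  row 16 [10000]: (0 AND (NOT 0 IMPLIES (1 AND 0))) -> 0
  row 17 [10001]: (0 AND (NOT 0 IMPLIES (1 AND 0))) -> 0
  row 18 [10010]: (0 AND (NOT 0 IMPLIES (1 AND 0))) -> 0
  row 19 [10011]: (0 AND (NOT 0 IMPLIES (1 AND 0))) -> 0
  row 20 [10100]: (0 AND (NOT 1 IMPLIES (1 AND 1))) -> 0
  row 21 [10101]: (0 AND (NOT 1 IMPLIES (1 AND 1))) -> 0
  row 22 [10110]: (0 AND (NOT 1 IMPLIES (1 AND 1))) -> 0
  row 23 [10111]: (0 AND (NOT 1 IMPLIES (1 AND 1))) -> 0
  row 24 [11000]: (1 AND (NOT 0 IMPLIES (1 AND 0))) -> 0
  row 25 [11001]: (1 AND (NOT 0 IMPLIES (1 AND 0))) -> 0
  row 26 [11010]: (1 AND (NOT 0 IMPLIES (1 AND 0))) -> 0
  row 27 [11011]: (1 AND (NOT 0 IMPLIES (1 AND 0))) -> 0
  row 28 [11100]: (1 AND (NOT 1 IMPLIES (1 AND 1))) -> 1
  row 29 [11101]: (1 AND (NOT 1 IMPLIES (1 AND 1))) -> 1
  row 30 [11110]: (1 AND (NOT 1 IMPLIES (1 AND 1))) -> 1
  row 31 [11111]: (1 AND (NOT 1 IMPLIES (1 AND 1))) -> 1
Full result column, 4 rows per line (a,b,c fixed per line; d,e runs 00..11 left to right):
  rows 0-3 [a,b,c=000]: 0000  = hex 0
  rows 4-7 [a,b,c=001]: 0000  = hex 0
  rows 8-11 [a,b,c=010]: 0000  = hex 0
  rows 12-15 [a,b,c=011]: 1111  = hex F
  rows 16-19 [a,b,c=100]: 0000  = hex 0
  rows 20-23 [a,b,c=101]: 0000  = hex 0
  rows 24-27 [a,b,c=110]: 0000  = hex 0
  rows 28-31 [a,b,c=111]: 1111  = hex F
Output column (row 0 .. row 31) = 00000000000011110000000000001111
Output column grouped in 4s = 0000 0000 0000 1111 0000 0000 0000 1111 = 0x000F000F
Convert to decimal digit by digit (value = value*16 + digit):
  0 -> 0
  0*16 + 0 = 0
  0*16 + 0 = 0
  0*16 + 15 (F) = 15
  15*16 + 0 = 240
  240*16 + 0 = 3840
  3840*16 + 0 = 61440
  61440*16 + 15 (F) = 983055
Decimal = 983055

983055


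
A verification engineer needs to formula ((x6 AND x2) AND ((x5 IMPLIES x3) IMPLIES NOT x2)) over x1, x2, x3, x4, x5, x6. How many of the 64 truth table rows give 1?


Formula: ((x6 AND x2) AND ((x5 IMPLIES x3) IMPLIES NOT x2)) over 6 vars (64 rows)
Evaluate each row (x1, x2, x3, x4, x5, x6 as bits, MSB first):
  row 0 [000000]: ((0 AND 0) AND ((0 IMPLIES 0) IMPLIES NOT 0)) -> 0
  row 1 [000001]: ((1 AND 0) AND ((0 IMPLIES 0) IMPLIES NOT 0)) -> 0
  row 2 [000010]: ((0 AND 0) AND ((1 IMPLIES 0) IMPLIES NOT 0)) -> 0
  row 3 [000011]: ((1 AND 0) AND ((1 IMPLIES 0) IMPLIES NOT 0)) -> 0
  row 4 [000100]: ((0 AND 0) AND ((0 IMPLIES 0) IMPLIES NOT 0)) -> 0
  (every remaining row is evaluated the same way; all 64 results are listed next)
Full result column, 8 rows per line (x1,x2,x3 fixed per line; x4,x5,x6 runs 000..111 left to right):
  rows 0-7 [x1,x2,x3=000]: 00000000  (ones: 0)
  rows 8-15 [x1,x2,x3=001]: 00000000  (ones: 0)
  rows 16-23 [x1,x2,x3=010]: 00010001  (ones: 2)
  rows 24-31 [x1,x2,x3=011]: 00000000  (ones: 0)
  rows 32-39 [x1,x2,x3=100]: 00000000  (ones: 0)
  rows 40-47 [x1,x2,x3=101]: 00000000  (ones: 0)
  rows 48-55 [x1,x2,x3=110]: 00010001  (ones: 2)
  rows 56-63 [x1,x2,x3=111]: 00000000  (ones: 0)
Count of 1-rows = 0+0+2+0+0+0+2+0 = 4

4


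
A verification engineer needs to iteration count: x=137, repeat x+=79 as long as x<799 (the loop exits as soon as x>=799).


Step 1: x goes from 137 toward 799 by 79; the body runs while x<799, so iterations = ceil((bound-start)/step)
Step 2: Distance=662
Step 3: ceil(662/79)=9

9


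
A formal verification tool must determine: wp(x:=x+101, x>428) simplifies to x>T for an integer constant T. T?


Formula: wp(x:=E, P) = P[E/x] (substitute E for x in postcondition)
Step 1: Postcondition: x>428
Step 2: Substitute x+101 for x: x+101>428
Step 3: Solve for x: x > 428-101 = 327

327


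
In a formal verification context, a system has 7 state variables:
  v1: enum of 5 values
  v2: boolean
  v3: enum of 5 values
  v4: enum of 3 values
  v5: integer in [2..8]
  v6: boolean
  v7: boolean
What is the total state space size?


State space = product of domain sizes of all variables.
Domain sizes:
  v1 (enum of 5 values): 5
  v2 (boolean): 2
  v3 (enum of 5 values): 5
  v4 (enum of 3 values): 3
  v5 (integer in [2..8]): 7
  v6 (boolean): 2
  v7 (boolean): 2
Product = 5 * 2 * 5 * 3 * 7 * 2 * 2 = 4200

4200


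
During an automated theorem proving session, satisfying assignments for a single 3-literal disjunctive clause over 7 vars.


Step 1: Total=2^7=128
Step 2: Unsat when all 3 false: 2^4=16
Step 3: Sat=128-16=112

112


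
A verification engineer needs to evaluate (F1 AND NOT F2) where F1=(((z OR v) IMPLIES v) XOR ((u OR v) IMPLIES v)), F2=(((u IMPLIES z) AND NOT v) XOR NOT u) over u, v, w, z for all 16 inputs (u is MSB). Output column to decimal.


F1 = (((z OR v) IMPLIES v) XOR ((u OR v) IMPLIES v))
F2 = (((u IMPLIES z) AND NOT v) XOR NOT u)
Counterexample to F1=>F2 is where F1=1 and F2=0.
Evaluate each row (bits = u,v,w,z, MSB first):
  row 0 [0000]: F1=0 F2=0 -> F1&~F2 -> 0
  row 1 [0001]: F1=1 F2=0 -> F1&~F2 -> 1
  row 2 [0010]: F1=0 F2=0 -> F1&~F2 -> 0
  row 3 [0011]: F1=1 F2=0 -> F1&~F2 -> 1
  row 4 [0100]: F1=0 F2=1 -> F1&~F2 -> 0
  row 5 [0101]: F1=0 F2=1 -> F1&~F2 -> 0
  row 6 [0110]: F1=0 F2=1 -> F1&~F2 -> 0
  row 7 [0111]: F1=0 F2=1 -> F1&~F2 -> 0
  row 8 [1000]: F1=1 F2=0 -> F1&~F2 -> 1
  row 9 [1001]: F1=0 F2=1 -> F1&~F2 -> 0
  row 10 [1010]: F1=1 F2=0 -> F1&~F2 -> 1
  row 11 [1011]: F1=0 F2=1 -> F1&~F2 -> 0
  row 12 [1100]: F1=0 F2=0 -> F1&~F2 -> 0
  row 13 [1101]: F1=0 F2=0 -> F1&~F2 -> 0
  row 14 [1110]: F1=0 F2=0 -> F1&~F2 -> 0
  row 15 [1111]: F1=0 F2=0 -> F1&~F2 -> 0
Full result column, 4 rows per line (u,v fixed per line; w,z runs 00..11 left to right):
  rows 0-3 [u,v=00]: 0101  = hex 5
  rows 4-7 [u,v=01]: 0000  = hex 0
  rows 8-11 [u,v=10]: 1010  = hex A
  rows 12-15 [u,v=11]: 0000  = hex 0
Counterexample vector (row 0 .. row 15) = 0101000010100000
Output column grouped in 4s = 0101 0000 1010 0000 = 0x50A0
Convert to decimal digit by digit (value = value*16 + digit):
  5 -> 5
  5*16 + 0 = 80
  80*16 + 10 (A) = 1290
  1290*16 + 0 = 20640
Decimal = 20640

20640


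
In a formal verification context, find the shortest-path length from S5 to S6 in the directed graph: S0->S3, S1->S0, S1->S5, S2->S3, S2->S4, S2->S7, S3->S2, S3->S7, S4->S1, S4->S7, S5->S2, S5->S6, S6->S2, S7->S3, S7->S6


BFS layer-by-layer from S5:
  dist 0: {S5}
  dist 1: {S2, S6}
  -> S6 reached at distance 1
Shortest path length = 1

1


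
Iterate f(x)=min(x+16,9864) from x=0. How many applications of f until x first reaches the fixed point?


Step 1: x=0, cap=9864, increment=16
Step 2: x grows by 16 each step until capped at 9864; fixed point is x=9864
Step 3: iterations = ceil(9864/16) = 617

617


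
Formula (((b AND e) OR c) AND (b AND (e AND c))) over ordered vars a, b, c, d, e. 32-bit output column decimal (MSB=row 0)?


Formula: (((b AND e) OR c) AND (b AND (e AND c))) over a, b, c, d, e (32 rows)
Evaluate each row (bits = a,b,c,d,e, MSB first):
  row 0 [00000]: (((0 AND 0) OR 0) AND (0 AND (0 AND 0))) -> 0
  row 1 [00001]: (((0 AND 1) OR 0) AND (0 AND (1 AND 0))) -> 0
  row 2 [00010]: (((0 AND 0) OR 0) AND (0 AND (0 AND 0))) -> 0
  row 3 [00011]: (((0 AND 1) OR 0) AND (0 AND (1 AND 0))) -> 0
  row 4 [00100]: (((0 AND 0) OR 1) AND (0 AND (0 AND 1))) -> 0
  row 5 [00101]: (((0 AND 1) OR 1) AND (0 AND (1 AND 1))) -> 0
  row 6 [00110]: (((0 AND 0) OR 1) AND (0 AND (0 AND 1))) -> 0
  row 7 [00111]: (((0 AND 1) OR 1) AND (0 AND (1 AND 1))) -> 0
  row 8 [01000]: (((1 AND 0) OR 0) AND (1 AND (0 AND 0))) -> 0
  row 9 [01001]: (((1 AND 1) OR 0) AND (1 AND (1 AND 0))) -> 0
  row 10 [01010]: (((1 AND 0) OR 0) AND (1 AND (0 AND 0))) -> 0
  row 11 [01011]: (((1 AND 1) OR 0) AND (1 AND (1 AND 0))) -> 0
  row 12 [01100]: (((1 AND 0) OR 1) AND (1 AND (0 AND 1))) -> 0
  row 13 [01101]: (((1 AND 1) OR 1) AND (1 AND (1 AND 1))) -> 1
  row 14 [01110]: (((1 AND 0) OR 1) AND (1 AND (0 AND 1))) -> 0
  row 15 [01111]: (((1 AND 1) OR 1) AND (1 AND (1 AND 1))) -> 1
  row 16 [10000]: (((0 AND 0) OR 0) AND (0 AND (0 AND 0))) -> 0
  row 17 [10001]: (((0 AND 1) OR 0) AND (0 AND (1 AND 0))) -> 0
  row 18 [10010]: (((0 AND 0) OR 0) AND (0 AND (0 AND 0))) -> 0
  row 19 [10011]: (((0 AND 1) OR 0) AND (0 AND (1 AND 0))) -> 0
  row 20 [10100]: (((0 AND 0) OR 1) AND (0 AND (0 AND 1))) -> 0
  row 21 [10101]: (((0 AND 1) OR 1) AND (0 AND (1 AND 1))) -> 0
  row 22 [10110]: (((0 AND 0) OR 1) AND (0 AND (0 AND 1))) -> 0
  row 23 [10111]: (((0 AND 1) OR 1) AND (0 AND (1 AND 1))) -> 0
  row 24 [11000]: (((1 AND 0) OR 0) AND (1 AND (0 AND 0))) -> 0
  row 25 [11001]: (((1 AND 1) OR 0) AND (1 AND (1 AND 0))) -> 0
  row 26 [11010]: (((1 AND 0) OR 0) AND (1 AND (0 AND 0))) -> 0
  row 27 [11011]: (((1 AND 1) OR 0) AND (1 AND (1 AND 0))) -> 0
  row 28 [11100]: (((1 AND 0) OR 1) AND (1 AND (0 AND 1))) -> 0
  row 29 [11101]: (((1 AND 1) OR 1) AND (1 AND (1 AND 1))) -> 1
  row 30 [11110]: (((1 AND 0) OR 1) AND (1 AND (0 AND 1))) -> 0
  row 31 [11111]: (((1 AND 1) OR 1) AND (1 AND (1 AND 1))) -> 1
Full result column, 4 rows per line (a,b,c fixed per line; d,e runs 00..11 left to right):
  rows 0-3 [a,b,c=000]: 0000  = hex 0
  rows 4-7 [a,b,c=001]: 0000  = hex 0
  rows 8-11 [a,b,c=010]: 0000  = hex 0
  rows 12-15 [a,b,c=011]: 0101  = hex 5
  rows 16-19 [a,b,c=100]: 0000  = hex 0
  rows 20-23 [a,b,c=101]: 0000  = hex 0
  rows 24-27 [a,b,c=110]: 0000  = hex 0
  rows 28-31 [a,b,c=111]: 0101  = hex 5
Output column (row 0 .. row 31) = 00000000000001010000000000000101
Output column grouped in 4s = 0000 0000 0000 0101 0000 0000 0000 0101 = 0x00050005
Convert to decimal digit by digit (value = value*16 + digit):
  0 -> 0
  0*16 + 0 = 0
  0*16 + 0 = 0
  0*16 + 5 = 5
  5*16 + 0 = 80
  80*16 + 0 = 1280
  1280*16 + 0 = 20480
  20480*16 + 5 = 327685
Decimal = 327685

327685


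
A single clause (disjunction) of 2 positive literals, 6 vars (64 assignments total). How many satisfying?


Step 1: Total=2^6=64
Step 2: Unsat when all 2 false: 2^4=16
Step 3: Sat=64-16=48

48


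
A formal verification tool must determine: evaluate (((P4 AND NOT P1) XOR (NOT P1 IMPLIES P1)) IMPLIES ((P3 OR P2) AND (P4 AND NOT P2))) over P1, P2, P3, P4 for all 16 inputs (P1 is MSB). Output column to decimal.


Formula: (((P4 AND NOT P1) XOR (NOT P1 IMPLIES P1)) IMPLIES ((P3 OR P2) AND (P4 AND NOT P2))) over P1, P2, P3, P4 (16 rows)
Evaluate each row (bits = P1,P2,P3,P4, MSB first):
  row 0 [0000]: (((0 AND NOT 0) XOR (NOT 0 IMPLIES 0)) IMPLIES ((0 OR 0) AND (0 AND NOT 0))) -> 1
  row 1 [0001]: (((1 AND NOT 0) XOR (NOT 0 IMPLIES 0)) IMPLIES ((0 OR 0) AND (1 AND NOT 0))) -> 0
  row 2 [0010]: (((0 AND NOT 0) XOR (NOT 0 IMPLIES 0)) IMPLIES ((1 OR 0) AND (0 AND NOT 0))) -> 1
  row 3 [0011]: (((1 AND NOT 0) XOR (NOT 0 IMPLIES 0)) IMPLIES ((1 OR 0) AND (1 AND NOT 0))) -> 1
  row 4 [0100]: (((0 AND NOT 0) XOR (NOT 0 IMPLIES 0)) IMPLIES ((0 OR 1) AND (0 AND NOT 1))) -> 1
  row 5 [0101]: (((1 AND NOT 0) XOR (NOT 0 IMPLIES 0)) IMPLIES ((0 OR 1) AND (1 AND NOT 1))) -> 0
  row 6 [0110]: (((0 AND NOT 0) XOR (NOT 0 IMPLIES 0)) IMPLIES ((1 OR 1) AND (0 AND NOT 1))) -> 1
  row 7 [0111]: (((1 AND NOT 0) XOR (NOT 0 IMPLIES 0)) IMPLIES ((1 OR 1) AND (1 AND NOT 1))) -> 0
  row 8 [1000]: (((0 AND NOT 1) XOR (NOT 1 IMPLIES 1)) IMPLIES ((0 OR 0) AND (0 AND NOT 0))) -> 0
  row 9 [1001]: (((1 AND NOT 1) XOR (NOT 1 IMPLIES 1)) IMPLIES ((0 OR 0) AND (1 AND NOT 0))) -> 0
  row 10 [1010]: (((0 AND NOT 1) XOR (NOT 1 IMPLIES 1)) IMPLIES ((1 OR 0) AND (0 AND NOT 0))) -> 0
  row 11 [1011]: (((1 AND NOT 1) XOR (NOT 1 IMPLIES 1)) IMPLIES ((1 OR 0) AND (1 AND NOT 0))) -> 1
  row 12 [1100]: (((0 AND NOT 1) XOR (NOT 1 IMPLIES 1)) IMPLIES ((0 OR 1) AND (0 AND NOT 1))) -> 0
  row 13 [1101]: (((1 AND NOT 1) XOR (NOT 1 IMPLIES 1)) IMPLIES ((0 OR 1) AND (1 AND NOT 1))) -> 0
  row 14 [1110]: (((0 AND NOT 1) XOR (NOT 1 IMPLIES 1)) IMPLIES ((1 OR 1) AND (0 AND NOT 1))) -> 0
  row 15 [1111]: (((1 AND NOT 1) XOR (NOT 1 IMPLIES 1)) IMPLIES ((1 OR 1) AND (1 AND NOT 1))) -> 0
Full result column, 4 rows per line (P1,P2 fixed per line; P3,P4 runs 00..11 left to right):
  rows 0-3 [P1,P2=00]: 1011  = hex B
  rows 4-7 [P1,P2=01]: 1010  = hex A
  rows 8-11 [P1,P2=10]: 0001  = hex 1
  rows 12-15 [P1,P2=11]: 0000  = hex 0
Output column (row 0 .. row 15) = 1011101000010000
Output column grouped in 4s = 1011 1010 0001 0000 = 0xBA10
Convert to decimal digit by digit (value = value*16 + digit):
  B -> 11
  11*16 + 10 (A) = 186
  186*16 + 1 = 2977
  2977*16 + 0 = 47632
Decimal = 47632

47632


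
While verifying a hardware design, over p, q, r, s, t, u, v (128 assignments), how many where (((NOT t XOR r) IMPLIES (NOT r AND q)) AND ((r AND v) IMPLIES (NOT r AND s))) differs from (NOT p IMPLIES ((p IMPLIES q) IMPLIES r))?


F1 = (((NOT t XOR r) IMPLIES (NOT r AND q)) AND ((r AND v) IMPLIES (NOT r AND s)))
F2 = (NOT p IMPLIES ((p IMPLIES q) IMPLIES r))
Evaluate both on each of 128 rows (bits = p,q,r,s,t,u,v):
  row 0 [0000000]: F1=0 F2=0 -> 0
  row 1 [0000001]: F1=0 F2=0 -> 0
  row 2 [0000010]: F1=0 F2=0 -> 0
  row 3 [0000011]: F1=0 F2=0 -> 0
  row 4 [0000100]: F1=1 F2=0 (differ) -> 1
  (every remaining row is evaluated the same way; all 128 results are listed next)
Full result column, 8 rows per line (p,q,r,s fixed per line; t,u,v runs 000..111 left to right):
  rows 0-7 [p,q,r,s=0000]: 00001111  (ones: 4)
  rows 8-15 [p,q,r,s=0001]: 00001111  (ones: 4)
  rows 16-23 [p,q,r,s=0010]: 01011111  (ones: 6)
  rows 24-31 [p,q,r,s=0011]: 01011111  (ones: 6)
  rows 32-39 [p,q,r,s=0100]: 11111111  (ones: 8)
  rows 40-47 [p,q,r,s=0101]: 11111111  (ones: 8)
  rows 48-55 [p,q,r,s=0110]: 01011111  (ones: 6)
  rows 56-63 [p,q,r,s=0111]: 01011111  (ones: 6)
  rows 64-71 [p,q,r,s=1000]: 11110000  (ones: 4)
  rows 72-79 [p,q,r,s=1001]: 11110000  (ones: 4)
  rows 80-87 [p,q,r,s=1010]: 01011111  (ones: 6)
  rows 88-95 [p,q,r,s=1011]: 01011111  (ones: 6)
  rows 96-103 [p,q,r,s=1100]: 00000000  (ones: 0)
  rows 104-111 [p,q,r,s=1101]: 00000000  (ones: 0)
  rows 112-119 [p,q,r,s=1110]: 01011111  (ones: 6)
  rows 120-127 [p,q,r,s=1111]: 01011111  (ones: 6)
Disagreements = 4+4+6+6+8+8+6+6+4+4+6+6+0+0+6+6 = 80

80


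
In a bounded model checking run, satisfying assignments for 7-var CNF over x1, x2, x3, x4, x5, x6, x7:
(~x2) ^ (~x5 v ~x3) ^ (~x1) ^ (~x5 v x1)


CNF with 4 clauses over 7 vars (128 assignments).
An assignment satisfies CNF iff every clause has >=1 true literal.
Check each row (bits = x1,x2,x3,x4,x5,x6,x7; clause T/F shown):
  row 0 [0000000]: clauses=TTTT -> 1
  row 1 [0000001]: clauses=TTTT -> 1
  row 2 [0000010]: clauses=TTTT -> 1
  row 3 [0000011]: clauses=TTTT -> 1
  row 4 [0000100]: clauses=TTTF -> 0
  (every remaining row is evaluated the same way; all 128 results are listed next)
Full result column, 8 rows per line (x1,x2,x3,x4 fixed per line; x5,x6,x7 runs 000..111 left to right):
  rows 0-7 [x1,x2,x3,x4=0000]: 11110000  (ones: 4)
  rows 8-15 [x1,x2,x3,x4=0001]: 11110000  (ones: 4)
  rows 16-23 [x1,x2,x3,x4=0010]: 11110000  (ones: 4)
  rows 24-31 [x1,x2,x3,x4=0011]: 11110000  (ones: 4)
  rows 32-39 [x1,x2,x3,x4=0100]: 00000000  (ones: 0)
  rows 40-47 [x1,x2,x3,x4=0101]: 00000000  (ones: 0)
  rows 48-55 [x1,x2,x3,x4=0110]: 00000000  (ones: 0)
  rows 56-63 [x1,x2,x3,x4=0111]: 00000000  (ones: 0)
  rows 64-71 [x1,x2,x3,x4=1000]: 00000000  (ones: 0)
  rows 72-79 [x1,x2,x3,x4=1001]: 00000000  (ones: 0)
  rows 80-87 [x1,x2,x3,x4=1010]: 00000000  (ones: 0)
  rows 88-95 [x1,x2,x3,x4=1011]: 00000000  (ones: 0)
  rows 96-103 [x1,x2,x3,x4=1100]: 00000000  (ones: 0)
  rows 104-111 [x1,x2,x3,x4=1101]: 00000000  (ones: 0)
  rows 112-119 [x1,x2,x3,x4=1110]: 00000000  (ones: 0)
  rows 120-127 [x1,x2,x3,x4=1111]: 00000000  (ones: 0)
Satisfying assignments = 4+4+4+4+0+0+0+0+0+0+0+0+0+0+0+0 = 16

16


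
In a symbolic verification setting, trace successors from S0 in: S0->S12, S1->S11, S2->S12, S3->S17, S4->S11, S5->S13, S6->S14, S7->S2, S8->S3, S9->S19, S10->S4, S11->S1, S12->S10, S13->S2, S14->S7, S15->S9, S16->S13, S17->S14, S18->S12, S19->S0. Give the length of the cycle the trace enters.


Trace from S0 until a state repeats:
  S0 -> S12 -> S10 -> S4 -> S11 -> S1 -> S11
S11 first seen at step 4, revisited at step 6.
Cycle length = 6 - 4 = 2

2


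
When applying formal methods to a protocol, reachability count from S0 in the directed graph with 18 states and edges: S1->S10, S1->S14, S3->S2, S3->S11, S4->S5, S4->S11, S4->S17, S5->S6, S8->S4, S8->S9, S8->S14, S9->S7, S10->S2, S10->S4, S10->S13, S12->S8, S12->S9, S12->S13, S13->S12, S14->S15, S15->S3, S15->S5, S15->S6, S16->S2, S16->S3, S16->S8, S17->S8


BFS from S0:
  layer 0: {S0}
Reachable set: {S0}
Count = 1

1


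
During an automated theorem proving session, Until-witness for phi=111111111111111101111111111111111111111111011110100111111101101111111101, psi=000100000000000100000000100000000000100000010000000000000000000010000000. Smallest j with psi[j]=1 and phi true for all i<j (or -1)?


(phi U psi) at 0: need smallest j with psi[j]=1 and phi[i]=1 for all i in [0,j).
Scan from step 0:
  step 0: phi=1, psi=0 -> continue
  step 1: phi=1, psi=0 -> continue
  step 2: phi=1, psi=0 -> continue
  step 3: psi=1 and phi held for [0,3) -> witness found
Witness step = 3

3


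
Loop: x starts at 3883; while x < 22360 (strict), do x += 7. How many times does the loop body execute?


Step 1: x goes from 3883 toward 22360 by 7; the body runs while x<22360, so iterations = ceil((bound-start)/step)
Step 2: Distance=18477
Step 3: ceil(18477/7)=2640

2640


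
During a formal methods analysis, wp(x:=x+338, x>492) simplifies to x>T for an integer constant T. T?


Formula: wp(x:=E, P) = P[E/x] (substitute E for x in postcondition)
Step 1: Postcondition: x>492
Step 2: Substitute x+338 for x: x+338>492
Step 3: Solve for x: x > 492-338 = 154

154


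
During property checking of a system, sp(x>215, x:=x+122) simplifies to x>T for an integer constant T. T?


Formula: sp(P, x:=E) = exists old_x. (x = E[old_x/x]) AND P[old_x/x] (old_x is the value of x before the assignment; eliminate old_x by solving x = E[old_x/x] for old_x)
Step 1: Precondition P: x>215, i.e. old_x > 215
Step 2: Assignment gives x = old_x + 122, so old_x = x - 122
Step 3: Substitute into P: x - 122 > 215
Step 4: Simplify: x > 215+122 = 337

337


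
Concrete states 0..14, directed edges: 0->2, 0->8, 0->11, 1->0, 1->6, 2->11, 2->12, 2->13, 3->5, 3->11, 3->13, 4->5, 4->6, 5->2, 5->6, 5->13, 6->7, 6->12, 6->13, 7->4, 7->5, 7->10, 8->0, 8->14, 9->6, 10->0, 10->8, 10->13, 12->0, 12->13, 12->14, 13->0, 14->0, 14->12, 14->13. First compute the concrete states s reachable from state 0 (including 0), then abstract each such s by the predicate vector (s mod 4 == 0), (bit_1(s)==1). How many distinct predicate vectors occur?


BFS from 0:
Concrete reachable: {0, 2, 8, 11, 12, 13, 14}
Abstract via predicates (s mod 4 == 0), (bit_1(s)==1):
  (0,0) <- {13}
  (0,1) <- {2, 11, 14}
  (1,0) <- {0, 8, 12}
Distinct abstract states = 3

3


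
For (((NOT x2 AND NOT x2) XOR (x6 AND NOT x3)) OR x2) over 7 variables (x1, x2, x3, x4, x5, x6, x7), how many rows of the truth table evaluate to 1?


Formula: (((NOT x2 AND NOT x2) XOR (x6 AND NOT x3)) OR x2) over 7 vars (128 rows)
Evaluate each row (x1, x2, x3, x4, x5, x6, x7 as bits, MSB first):
  row 0 [0000000]: (((NOT 0 AND NOT 0) XOR (0 AND NOT 0)) OR 0) -> 1
  row 1 [0000001]: (((NOT 0 AND NOT 0) XOR (0 AND NOT 0)) OR 0) -> 1
  row 2 [0000010]: (((NOT 0 AND NOT 0) XOR (1 AND NOT 0)) OR 0) -> 0
  row 3 [0000011]: (((NOT 0 AND NOT 0) XOR (1 AND NOT 0)) OR 0) -> 0
  row 4 [0000100]: (((NOT 0 AND NOT 0) XOR (0 AND NOT 0)) OR 0) -> 1
  (every remaining row is evaluated the same way; all 128 results are listed next)
Full result column, 8 rows per line (x1,x2,x3,x4 fixed per line; x5,x6,x7 runs 000..111 left to right):
  rows 0-7 [x1,x2,x3,x4=0000]: 11001100  (ones: 4)
  rows 8-15 [x1,x2,x3,x4=0001]: 11001100  (ones: 4)
  rows 16-23 [x1,x2,x3,x4=0010]: 11111111  (ones: 8)
  rows 24-31 [x1,x2,x3,x4=0011]: 11111111  (ones: 8)
  rows 32-39 [x1,x2,x3,x4=0100]: 11111111  (ones: 8)
  rows 40-47 [x1,x2,x3,x4=0101]: 11111111  (ones: 8)
  rows 48-55 [x1,x2,x3,x4=0110]: 11111111  (ones: 8)
  rows 56-63 [x1,x2,x3,x4=0111]: 11111111  (ones: 8)
  rows 64-71 [x1,x2,x3,x4=1000]: 11001100  (ones: 4)
  rows 72-79 [x1,x2,x3,x4=1001]: 11001100  (ones: 4)
  rows 80-87 [x1,x2,x3,x4=1010]: 11111111  (ones: 8)
  rows 88-95 [x1,x2,x3,x4=1011]: 11111111  (ones: 8)
  rows 96-103 [x1,x2,x3,x4=1100]: 11111111  (ones: 8)
  rows 104-111 [x1,x2,x3,x4=1101]: 11111111  (ones: 8)
  rows 112-119 [x1,x2,x3,x4=1110]: 11111111  (ones: 8)
  rows 120-127 [x1,x2,x3,x4=1111]: 11111111  (ones: 8)
Count of 1-rows = 4+4+8+8+8+8+8+8+4+4+8+8+8+8+8+8 = 112

112


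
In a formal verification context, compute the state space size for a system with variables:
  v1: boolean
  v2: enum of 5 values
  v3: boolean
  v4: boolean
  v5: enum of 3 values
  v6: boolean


State space = product of domain sizes of all variables.
Domain sizes:
  v1 (boolean): 2
  v2 (enum of 5 values): 5
  v3 (boolean): 2
  v4 (boolean): 2
  v5 (enum of 3 values): 3
  v6 (boolean): 2
Product = 2 * 5 * 2 * 2 * 3 * 2 = 240

240


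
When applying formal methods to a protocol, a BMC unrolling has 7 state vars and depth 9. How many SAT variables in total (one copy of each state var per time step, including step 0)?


BMC unrolls to depth k, creating one copy of each state var for steps 0..k.
Step count = 9 + 1 = 10 (steps 0 through 9)
Vars per step = 7
Total = 7 * 10 = 70

70


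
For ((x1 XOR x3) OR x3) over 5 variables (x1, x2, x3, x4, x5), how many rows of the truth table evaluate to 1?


Formula: ((x1 XOR x3) OR x3) over 5 vars (32 rows)
Evaluate each row (x1, x2, x3, x4, x5 as bits, MSB first):
  row 0 [00000]: ((0 XOR 0) OR 0) -> 0
  row 1 [00001]: ((0 XOR 0) OR 0) -> 0
  row 2 [00010]: ((0 XOR 0) OR 0) -> 0
  row 3 [00011]: ((0 XOR 0) OR 0) -> 0
  row 4 [00100]: ((0 XOR 1) OR 1) -> 1
  row 5 [00101]: ((0 XOR 1) OR 1) -> 1
  row 6 [00110]: ((0 XOR 1) OR 1) -> 1
  row 7 [00111]: ((0 XOR 1) OR 1) -> 1
  row 8 [01000]: ((0 XOR 0) OR 0) -> 0
  row 9 [01001]: ((0 XOR 0) OR 0) -> 0
  row 10 [01010]: ((0 XOR 0) OR 0) -> 0
  row 11 [01011]: ((0 XOR 0) OR 0) -> 0
  row 12 [01100]: ((0 XOR 1) OR 1) -> 1
  row 13 [01101]: ((0 XOR 1) OR 1) -> 1
  row 14 [01110]: ((0 XOR 1) OR 1) -> 1
  row 15 [01111]: ((0 XOR 1) OR 1) -> 1
  row 16 [10000]: ((1 XOR 0) OR 0) -> 1
  row 17 [10001]: ((1 XOR 0) OR 0) -> 1
  row 18 [10010]: ((1 XOR 0) OR 0) -> 1
  row 19 [10011]: ((1 XOR 0) OR 0) -> 1
  row 20 [10100]: ((1 XOR 1) OR 1) -> 1
  row 21 [10101]: ((1 XOR 1) OR 1) -> 1
  row 22 [10110]: ((1 XOR 1) OR 1) -> 1
  row 23 [10111]: ((1 XOR 1) OR 1) -> 1
  row 24 [11000]: ((1 XOR 0) OR 0) -> 1
  row 25 [11001]: ((1 XOR 0) OR 0) -> 1
  row 26 [11010]: ((1 XOR 0) OR 0) -> 1
  row 27 [11011]: ((1 XOR 0) OR 0) -> 1
  row 28 [11100]: ((1 XOR 1) OR 1) -> 1
  row 29 [11101]: ((1 XOR 1) OR 1) -> 1
  row 30 [11110]: ((1 XOR 1) OR 1) -> 1
  row 31 [11111]: ((1 XOR 1) OR 1) -> 1
Full result column, 8 rows per line (x1,x2 fixed per line; x3,x4,x5 runs 000..111 left to right):
  rows 0-7 [x1,x2=00]: 00001111  (ones: 4)
  rows 8-15 [x1,x2=01]: 00001111  (ones: 4)
  rows 16-23 [x1,x2=10]: 11111111  (ones: 8)
  rows 24-31 [x1,x2=11]: 11111111  (ones: 8)
Count of 1-rows = 4+4+8+8 = 24

24


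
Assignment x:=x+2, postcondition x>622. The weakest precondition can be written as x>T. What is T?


Formula: wp(x:=E, P) = P[E/x] (substitute E for x in postcondition)
Step 1: Postcondition: x>622
Step 2: Substitute x+2 for x: x+2>622
Step 3: Solve for x: x > 622-2 = 620

620


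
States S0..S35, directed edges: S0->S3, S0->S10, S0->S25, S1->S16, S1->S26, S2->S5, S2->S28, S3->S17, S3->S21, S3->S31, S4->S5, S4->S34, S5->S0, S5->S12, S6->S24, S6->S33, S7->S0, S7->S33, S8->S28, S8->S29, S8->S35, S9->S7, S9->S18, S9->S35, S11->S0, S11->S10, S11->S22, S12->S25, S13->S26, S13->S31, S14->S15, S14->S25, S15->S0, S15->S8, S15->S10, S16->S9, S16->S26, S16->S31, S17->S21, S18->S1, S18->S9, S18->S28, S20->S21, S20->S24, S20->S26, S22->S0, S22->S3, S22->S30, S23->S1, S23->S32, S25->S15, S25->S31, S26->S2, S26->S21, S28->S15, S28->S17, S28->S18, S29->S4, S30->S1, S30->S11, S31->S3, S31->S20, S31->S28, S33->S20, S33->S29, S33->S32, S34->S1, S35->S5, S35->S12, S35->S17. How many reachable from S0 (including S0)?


BFS from S0:
  layer 0: {S0}
  layer 1: {S3, S10, S25}
  layer 2: {S15, S17, S21, S31}
  layer 3: {S8, S20, S28}
  layer 4: {S18, S24, S26, S29, S35}
  layer 5: {S1, S2, S4, S5, S9, S12}
  layer 6: {S7, S16, S34}
  layer 7: {S33}
  layer 8: {S32}
Reachable set: {S0, S1, S2, S3, S4, S5, S7, S8, S9, S10, S12, S15, S16, S17, S18, S20, S21, S24, S25, S26, S28, S29, S31, S32, S33, S34, S35}
Count = 27

27


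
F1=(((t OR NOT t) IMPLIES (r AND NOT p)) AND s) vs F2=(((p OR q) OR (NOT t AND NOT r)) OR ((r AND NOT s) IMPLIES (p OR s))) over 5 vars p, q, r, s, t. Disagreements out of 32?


F1 = (((t OR NOT t) IMPLIES (r AND NOT p)) AND s)
F2 = (((p OR q) OR (NOT t AND NOT r)) OR ((r AND NOT s) IMPLIES (p OR s)))
Evaluate both on each of 32 rows (bits = p,q,r,s,t):
  row 0 [00000]: F1=0 F2=1 (differ) -> 1
  row 1 [00001]: F1=0 F2=1 (differ) -> 1
  row 2 [00010]: F1=0 F2=1 (differ) -> 1
  row 3 [00011]: F1=0 F2=1 (differ) -> 1
  row 4 [00100]: F1=0 F2=0 -> 0
  row 5 [00101]: F1=0 F2=0 -> 0
  row 6 [00110]: F1=1 F2=1 -> 0
  row 7 [00111]: F1=1 F2=1 -> 0
  row 8 [01000]: F1=0 F2=1 (differ) -> 1
  row 9 [01001]: F1=0 F2=1 (differ) -> 1
  row 10 [01010]: F1=0 F2=1 (differ) -> 1
  row 11 [01011]: F1=0 F2=1 (differ) -> 1
  row 12 [01100]: F1=0 F2=1 (differ) -> 1
  row 13 [01101]: F1=0 F2=1 (differ) -> 1
  row 14 [01110]: F1=1 F2=1 -> 0
  row 15 [01111]: F1=1 F2=1 -> 0
  row 16 [10000]: F1=0 F2=1 (differ) -> 1
  row 17 [10001]: F1=0 F2=1 (differ) -> 1
  row 18 [10010]: F1=0 F2=1 (differ) -> 1
  row 19 [10011]: F1=0 F2=1 (differ) -> 1
  row 20 [10100]: F1=0 F2=1 (differ) -> 1
  row 21 [10101]: F1=0 F2=1 (differ) -> 1
  row 22 [10110]: F1=0 F2=1 (differ) -> 1
  row 23 [10111]: F1=0 F2=1 (differ) -> 1
  row 24 [11000]: F1=0 F2=1 (differ) -> 1
  row 25 [11001]: F1=0 F2=1 (differ) -> 1
  row 26 [11010]: F1=0 F2=1 (differ) -> 1
  row 27 [11011]: F1=0 F2=1 (differ) -> 1
  row 28 [11100]: F1=0 F2=1 (differ) -> 1
  row 29 [11101]: F1=0 F2=1 (differ) -> 1
  row 30 [11110]: F1=0 F2=1 (differ) -> 1
  row 31 [11111]: F1=0 F2=1 (differ) -> 1
Full result column, 8 rows per line (p,q fixed per line; r,s,t runs 000..111 left to right):
  rows 0-7 [p,q=00]: 11110000  (ones: 4)
  rows 8-15 [p,q=01]: 11111100  (ones: 6)
  rows 16-23 [p,q=10]: 11111111  (ones: 8)
  rows 24-31 [p,q=11]: 11111111  (ones: 8)
Disagreements = 4+6+8+8 = 26

26


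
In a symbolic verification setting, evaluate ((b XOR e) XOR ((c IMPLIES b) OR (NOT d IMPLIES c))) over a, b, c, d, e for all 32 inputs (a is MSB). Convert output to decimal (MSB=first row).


Formula: ((b XOR e) XOR ((c IMPLIES b) OR (NOT d IMPLIES c))) over a, b, c, d, e (32 rows)
Evaluate each row (bits = a,b,c,d,e, MSB first):
  row 0 [00000]: ((0 XOR 0) XOR ((0 IMPLIES 0) OR (NOT 0 IMPLIES 0))) -> 1
  row 1 [00001]: ((0 XOR 1) XOR ((0 IMPLIES 0) OR (NOT 0 IMPLIES 0))) -> 0
  row 2 [00010]: ((0 XOR 0) XOR ((0 IMPLIES 0) OR (NOT 1 IMPLIES 0))) -> 1
  row 3 [00011]: ((0 XOR 1) XOR ((0 IMPLIES 0) OR (NOT 1 IMPLIES 0))) -> 0
  row 4 [00100]: ((0 XOR 0) XOR ((1 IMPLIES 0) OR (NOT 0 IMPLIES 1))) -> 1
  row 5 [00101]: ((0 XOR 1) XOR ((1 IMPLIES 0) OR (NOT 0 IMPLIES 1))) -> 0
  row 6 [00110]: ((0 XOR 0) XOR ((1 IMPLIES 0) OR (NOT 1 IMPLIES 1))) -> 1
  row 7 [00111]: ((0 XOR 1) XOR ((1 IMPLIES 0) OR (NOT 1 IMPLIES 1))) -> 0
  row 8 [01000]: ((1 XOR 0) XOR ((0 IMPLIES 1) OR (NOT 0 IMPLIES 0))) -> 0
  row 9 [01001]: ((1 XOR 1) XOR ((0 IMPLIES 1) OR (NOT 0 IMPLIES 0))) -> 1
  row 10 [01010]: ((1 XOR 0) XOR ((0 IMPLIES 1) OR (NOT 1 IMPLIES 0))) -> 0
  row 11 [01011]: ((1 XOR 1) XOR ((0 IMPLIES 1) OR (NOT 1 IMPLIES 0))) -> 1
  row 12 [01100]: ((1 XOR 0) XOR ((1 IMPLIES 1) OR (NOT 0 IMPLIES 1))) -> 0
  row 13 [01101]: ((1 XOR 1) XOR ((1 IMPLIES 1) OR (NOT 0 IMPLIES 1))) -> 1
  row 14 [01110]: ((1 XOR 0) XOR ((1 IMPLIES 1) OR (NOT 1 IMPLIES 1))) -> 0
  row 15 [01111]: ((1 XOR 1) XOR ((1 IMPLIES 1) OR (NOT 1 IMPLIES 1))) -> 1
  row 16 [10000]: ((0 XOR 0) XOR ((0 IMPLIES 0) OR (NOT 0 IMPLIES 0))) -> 1
  row 17 [10001]: ((0 XOR 1) XOR ((0 IMPLIES 0) OR (NOT 0 IMPLIES 0))) -> 0
  row 18 [10010]: ((0 XOR 0) XOR ((0 IMPLIES 0) OR (NOT 1 IMPLIES 0))) -> 1
  row 19 [10011]: ((0 XOR 1) XOR ((0 IMPLIES 0) OR (NOT 1 IMPLIES 0))) -> 0
  row 20 [10100]: ((0 XOR 0) XOR ((1 IMPLIES 0) OR (NOT 0 IMPLIES 1))) -> 1
  row 21 [10101]: ((0 XOR 1) XOR ((1 IMPLIES 0) OR (NOT 0 IMPLIES 1))) -> 0
  row 22 [10110]: ((0 XOR 0) XOR ((1 IMPLIES 0) OR (NOT 1 IMPLIES 1))) -> 1
  row 23 [10111]: ((0 XOR 1) XOR ((1 IMPLIES 0) OR (NOT 1 IMPLIES 1))) -> 0
  row 24 [11000]: ((1 XOR 0) XOR ((0 IMPLIES 1) OR (NOT 0 IMPLIES 0))) -> 0
  row 25 [11001]: ((1 XOR 1) XOR ((0 IMPLIES 1) OR (NOT 0 IMPLIES 0))) -> 1
  row 26 [11010]: ((1 XOR 0) XOR ((0 IMPLIES 1) OR (NOT 1 IMPLIES 0))) -> 0
  row 27 [11011]: ((1 XOR 1) XOR ((0 IMPLIES 1) OR (NOT 1 IMPLIES 0))) -> 1
  row 28 [11100]: ((1 XOR 0) XOR ((1 IMPLIES 1) OR (NOT 0 IMPLIES 1))) -> 0
  row 29 [11101]: ((1 XOR 1) XOR ((1 IMPLIES 1) OR (NOT 0 IMPLIES 1))) -> 1
  row 30 [11110]: ((1 XOR 0) XOR ((1 IMPLIES 1) OR (NOT 1 IMPLIES 1))) -> 0
  row 31 [11111]: ((1 XOR 1) XOR ((1 IMPLIES 1) OR (NOT 1 IMPLIES 1))) -> 1
Full result column, 4 rows per line (a,b,c fixed per line; d,e runs 00..11 left to right):
  rows 0-3 [a,b,c=000]: 1010  = hex A
  rows 4-7 [a,b,c=001]: 1010  = hex A
  rows 8-11 [a,b,c=010]: 0101  = hex 5
  rows 12-15 [a,b,c=011]: 0101  = hex 5
  rows 16-19 [a,b,c=100]: 1010  = hex A
  rows 20-23 [a,b,c=101]: 1010  = hex A
  rows 24-27 [a,b,c=110]: 0101  = hex 5
  rows 28-31 [a,b,c=111]: 0101  = hex 5
Output column (row 0 .. row 31) = 10101010010101011010101001010101
Output column grouped in 4s = 1010 1010 0101 0101 1010 1010 0101 0101 = 0xAA55AA55
Convert to decimal digit by digit (value = value*16 + digit):
  A -> 10
  10*16 + 10 (A) = 170
  170*16 + 5 = 2725
  2725*16 + 5 = 43605
  43605*16 + 10 (A) = 697690
  697690*16 + 10 (A) = 11163050
  11163050*16 + 5 = 178608805
  178608805*16 + 5 = 2857740885
Decimal = 2857740885

2857740885
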